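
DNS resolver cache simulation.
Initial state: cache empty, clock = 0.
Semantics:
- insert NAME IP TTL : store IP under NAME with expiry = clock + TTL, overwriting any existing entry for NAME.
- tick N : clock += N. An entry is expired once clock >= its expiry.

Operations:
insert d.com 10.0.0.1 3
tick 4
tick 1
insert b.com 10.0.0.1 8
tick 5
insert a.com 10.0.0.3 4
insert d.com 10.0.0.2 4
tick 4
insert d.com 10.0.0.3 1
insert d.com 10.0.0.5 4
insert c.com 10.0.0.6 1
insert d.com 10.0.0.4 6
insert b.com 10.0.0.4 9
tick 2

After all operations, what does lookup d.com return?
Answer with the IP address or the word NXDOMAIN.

Op 1: insert d.com -> 10.0.0.1 (expiry=0+3=3). clock=0
Op 2: tick 4 -> clock=4. purged={d.com}
Op 3: tick 1 -> clock=5.
Op 4: insert b.com -> 10.0.0.1 (expiry=5+8=13). clock=5
Op 5: tick 5 -> clock=10.
Op 6: insert a.com -> 10.0.0.3 (expiry=10+4=14). clock=10
Op 7: insert d.com -> 10.0.0.2 (expiry=10+4=14). clock=10
Op 8: tick 4 -> clock=14. purged={a.com,b.com,d.com}
Op 9: insert d.com -> 10.0.0.3 (expiry=14+1=15). clock=14
Op 10: insert d.com -> 10.0.0.5 (expiry=14+4=18). clock=14
Op 11: insert c.com -> 10.0.0.6 (expiry=14+1=15). clock=14
Op 12: insert d.com -> 10.0.0.4 (expiry=14+6=20). clock=14
Op 13: insert b.com -> 10.0.0.4 (expiry=14+9=23). clock=14
Op 14: tick 2 -> clock=16. purged={c.com}
lookup d.com: present, ip=10.0.0.4 expiry=20 > clock=16

Answer: 10.0.0.4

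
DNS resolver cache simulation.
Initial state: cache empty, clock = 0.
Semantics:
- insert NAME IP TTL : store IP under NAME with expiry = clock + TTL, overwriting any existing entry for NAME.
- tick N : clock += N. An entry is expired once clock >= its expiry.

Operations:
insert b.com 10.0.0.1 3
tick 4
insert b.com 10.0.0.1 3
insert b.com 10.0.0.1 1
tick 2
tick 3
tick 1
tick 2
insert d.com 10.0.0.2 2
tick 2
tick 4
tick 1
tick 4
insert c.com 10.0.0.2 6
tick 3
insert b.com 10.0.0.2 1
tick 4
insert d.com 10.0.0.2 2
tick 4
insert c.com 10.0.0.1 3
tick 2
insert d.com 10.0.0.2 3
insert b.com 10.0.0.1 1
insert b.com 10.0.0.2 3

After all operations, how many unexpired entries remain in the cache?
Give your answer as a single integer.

Op 1: insert b.com -> 10.0.0.1 (expiry=0+3=3). clock=0
Op 2: tick 4 -> clock=4. purged={b.com}
Op 3: insert b.com -> 10.0.0.1 (expiry=4+3=7). clock=4
Op 4: insert b.com -> 10.0.0.1 (expiry=4+1=5). clock=4
Op 5: tick 2 -> clock=6. purged={b.com}
Op 6: tick 3 -> clock=9.
Op 7: tick 1 -> clock=10.
Op 8: tick 2 -> clock=12.
Op 9: insert d.com -> 10.0.0.2 (expiry=12+2=14). clock=12
Op 10: tick 2 -> clock=14. purged={d.com}
Op 11: tick 4 -> clock=18.
Op 12: tick 1 -> clock=19.
Op 13: tick 4 -> clock=23.
Op 14: insert c.com -> 10.0.0.2 (expiry=23+6=29). clock=23
Op 15: tick 3 -> clock=26.
Op 16: insert b.com -> 10.0.0.2 (expiry=26+1=27). clock=26
Op 17: tick 4 -> clock=30. purged={b.com,c.com}
Op 18: insert d.com -> 10.0.0.2 (expiry=30+2=32). clock=30
Op 19: tick 4 -> clock=34. purged={d.com}
Op 20: insert c.com -> 10.0.0.1 (expiry=34+3=37). clock=34
Op 21: tick 2 -> clock=36.
Op 22: insert d.com -> 10.0.0.2 (expiry=36+3=39). clock=36
Op 23: insert b.com -> 10.0.0.1 (expiry=36+1=37). clock=36
Op 24: insert b.com -> 10.0.0.2 (expiry=36+3=39). clock=36
Final cache (unexpired): {b.com,c.com,d.com} -> size=3

Answer: 3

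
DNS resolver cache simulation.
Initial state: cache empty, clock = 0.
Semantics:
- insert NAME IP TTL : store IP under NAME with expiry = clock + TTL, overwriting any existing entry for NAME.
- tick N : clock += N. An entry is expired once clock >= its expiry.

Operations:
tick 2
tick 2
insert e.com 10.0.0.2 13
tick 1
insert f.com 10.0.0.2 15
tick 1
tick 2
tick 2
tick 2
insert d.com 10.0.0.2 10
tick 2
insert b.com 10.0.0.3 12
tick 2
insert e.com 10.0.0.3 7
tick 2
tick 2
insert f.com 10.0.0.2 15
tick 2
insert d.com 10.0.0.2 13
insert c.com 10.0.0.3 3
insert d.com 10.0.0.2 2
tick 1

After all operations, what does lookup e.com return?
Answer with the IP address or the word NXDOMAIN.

Answer: NXDOMAIN

Derivation:
Op 1: tick 2 -> clock=2.
Op 2: tick 2 -> clock=4.
Op 3: insert e.com -> 10.0.0.2 (expiry=4+13=17). clock=4
Op 4: tick 1 -> clock=5.
Op 5: insert f.com -> 10.0.0.2 (expiry=5+15=20). clock=5
Op 6: tick 1 -> clock=6.
Op 7: tick 2 -> clock=8.
Op 8: tick 2 -> clock=10.
Op 9: tick 2 -> clock=12.
Op 10: insert d.com -> 10.0.0.2 (expiry=12+10=22). clock=12
Op 11: tick 2 -> clock=14.
Op 12: insert b.com -> 10.0.0.3 (expiry=14+12=26). clock=14
Op 13: tick 2 -> clock=16.
Op 14: insert e.com -> 10.0.0.3 (expiry=16+7=23). clock=16
Op 15: tick 2 -> clock=18.
Op 16: tick 2 -> clock=20. purged={f.com}
Op 17: insert f.com -> 10.0.0.2 (expiry=20+15=35). clock=20
Op 18: tick 2 -> clock=22. purged={d.com}
Op 19: insert d.com -> 10.0.0.2 (expiry=22+13=35). clock=22
Op 20: insert c.com -> 10.0.0.3 (expiry=22+3=25). clock=22
Op 21: insert d.com -> 10.0.0.2 (expiry=22+2=24). clock=22
Op 22: tick 1 -> clock=23. purged={e.com}
lookup e.com: not in cache (expired or never inserted)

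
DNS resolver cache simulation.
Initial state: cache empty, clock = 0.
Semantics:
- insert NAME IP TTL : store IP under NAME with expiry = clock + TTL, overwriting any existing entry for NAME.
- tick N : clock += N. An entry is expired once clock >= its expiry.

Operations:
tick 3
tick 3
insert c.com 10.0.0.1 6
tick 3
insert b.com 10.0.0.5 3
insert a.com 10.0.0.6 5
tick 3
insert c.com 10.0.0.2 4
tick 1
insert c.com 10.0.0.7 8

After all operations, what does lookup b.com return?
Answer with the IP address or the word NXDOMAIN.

Op 1: tick 3 -> clock=3.
Op 2: tick 3 -> clock=6.
Op 3: insert c.com -> 10.0.0.1 (expiry=6+6=12). clock=6
Op 4: tick 3 -> clock=9.
Op 5: insert b.com -> 10.0.0.5 (expiry=9+3=12). clock=9
Op 6: insert a.com -> 10.0.0.6 (expiry=9+5=14). clock=9
Op 7: tick 3 -> clock=12. purged={b.com,c.com}
Op 8: insert c.com -> 10.0.0.2 (expiry=12+4=16). clock=12
Op 9: tick 1 -> clock=13.
Op 10: insert c.com -> 10.0.0.7 (expiry=13+8=21). clock=13
lookup b.com: not in cache (expired or never inserted)

Answer: NXDOMAIN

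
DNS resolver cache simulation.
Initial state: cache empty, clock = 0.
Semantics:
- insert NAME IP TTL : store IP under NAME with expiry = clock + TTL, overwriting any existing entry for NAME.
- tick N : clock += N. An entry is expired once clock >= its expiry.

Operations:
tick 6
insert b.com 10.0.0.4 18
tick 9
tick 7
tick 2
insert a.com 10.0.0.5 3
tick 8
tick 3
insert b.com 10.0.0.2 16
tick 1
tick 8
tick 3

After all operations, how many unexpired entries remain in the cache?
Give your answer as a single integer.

Op 1: tick 6 -> clock=6.
Op 2: insert b.com -> 10.0.0.4 (expiry=6+18=24). clock=6
Op 3: tick 9 -> clock=15.
Op 4: tick 7 -> clock=22.
Op 5: tick 2 -> clock=24. purged={b.com}
Op 6: insert a.com -> 10.0.0.5 (expiry=24+3=27). clock=24
Op 7: tick 8 -> clock=32. purged={a.com}
Op 8: tick 3 -> clock=35.
Op 9: insert b.com -> 10.0.0.2 (expiry=35+16=51). clock=35
Op 10: tick 1 -> clock=36.
Op 11: tick 8 -> clock=44.
Op 12: tick 3 -> clock=47.
Final cache (unexpired): {b.com} -> size=1

Answer: 1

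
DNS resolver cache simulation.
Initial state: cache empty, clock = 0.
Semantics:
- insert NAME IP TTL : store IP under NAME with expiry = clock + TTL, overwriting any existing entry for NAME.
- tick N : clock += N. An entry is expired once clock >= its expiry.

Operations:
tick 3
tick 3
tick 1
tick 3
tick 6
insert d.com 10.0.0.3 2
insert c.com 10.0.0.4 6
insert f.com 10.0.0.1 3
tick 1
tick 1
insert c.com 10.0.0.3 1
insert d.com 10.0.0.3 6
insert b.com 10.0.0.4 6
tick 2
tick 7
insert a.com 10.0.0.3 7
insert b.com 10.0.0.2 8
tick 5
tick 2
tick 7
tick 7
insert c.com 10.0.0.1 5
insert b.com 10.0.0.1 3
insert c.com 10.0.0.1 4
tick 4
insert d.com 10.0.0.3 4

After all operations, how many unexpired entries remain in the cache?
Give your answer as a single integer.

Answer: 1

Derivation:
Op 1: tick 3 -> clock=3.
Op 2: tick 3 -> clock=6.
Op 3: tick 1 -> clock=7.
Op 4: tick 3 -> clock=10.
Op 5: tick 6 -> clock=16.
Op 6: insert d.com -> 10.0.0.3 (expiry=16+2=18). clock=16
Op 7: insert c.com -> 10.0.0.4 (expiry=16+6=22). clock=16
Op 8: insert f.com -> 10.0.0.1 (expiry=16+3=19). clock=16
Op 9: tick 1 -> clock=17.
Op 10: tick 1 -> clock=18. purged={d.com}
Op 11: insert c.com -> 10.0.0.3 (expiry=18+1=19). clock=18
Op 12: insert d.com -> 10.0.0.3 (expiry=18+6=24). clock=18
Op 13: insert b.com -> 10.0.0.4 (expiry=18+6=24). clock=18
Op 14: tick 2 -> clock=20. purged={c.com,f.com}
Op 15: tick 7 -> clock=27. purged={b.com,d.com}
Op 16: insert a.com -> 10.0.0.3 (expiry=27+7=34). clock=27
Op 17: insert b.com -> 10.0.0.2 (expiry=27+8=35). clock=27
Op 18: tick 5 -> clock=32.
Op 19: tick 2 -> clock=34. purged={a.com}
Op 20: tick 7 -> clock=41. purged={b.com}
Op 21: tick 7 -> clock=48.
Op 22: insert c.com -> 10.0.0.1 (expiry=48+5=53). clock=48
Op 23: insert b.com -> 10.0.0.1 (expiry=48+3=51). clock=48
Op 24: insert c.com -> 10.0.0.1 (expiry=48+4=52). clock=48
Op 25: tick 4 -> clock=52. purged={b.com,c.com}
Op 26: insert d.com -> 10.0.0.3 (expiry=52+4=56). clock=52
Final cache (unexpired): {d.com} -> size=1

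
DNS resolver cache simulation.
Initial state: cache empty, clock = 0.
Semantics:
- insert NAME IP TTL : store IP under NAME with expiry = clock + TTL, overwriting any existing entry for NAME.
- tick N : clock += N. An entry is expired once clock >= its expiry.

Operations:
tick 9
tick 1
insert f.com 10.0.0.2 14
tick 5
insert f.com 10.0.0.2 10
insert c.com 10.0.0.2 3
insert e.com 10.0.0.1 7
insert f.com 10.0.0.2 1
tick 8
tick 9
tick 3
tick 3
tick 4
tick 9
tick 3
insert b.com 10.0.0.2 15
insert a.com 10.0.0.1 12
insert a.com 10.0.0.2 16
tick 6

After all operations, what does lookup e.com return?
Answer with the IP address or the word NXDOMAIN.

Op 1: tick 9 -> clock=9.
Op 2: tick 1 -> clock=10.
Op 3: insert f.com -> 10.0.0.2 (expiry=10+14=24). clock=10
Op 4: tick 5 -> clock=15.
Op 5: insert f.com -> 10.0.0.2 (expiry=15+10=25). clock=15
Op 6: insert c.com -> 10.0.0.2 (expiry=15+3=18). clock=15
Op 7: insert e.com -> 10.0.0.1 (expiry=15+7=22). clock=15
Op 8: insert f.com -> 10.0.0.2 (expiry=15+1=16). clock=15
Op 9: tick 8 -> clock=23. purged={c.com,e.com,f.com}
Op 10: tick 9 -> clock=32.
Op 11: tick 3 -> clock=35.
Op 12: tick 3 -> clock=38.
Op 13: tick 4 -> clock=42.
Op 14: tick 9 -> clock=51.
Op 15: tick 3 -> clock=54.
Op 16: insert b.com -> 10.0.0.2 (expiry=54+15=69). clock=54
Op 17: insert a.com -> 10.0.0.1 (expiry=54+12=66). clock=54
Op 18: insert a.com -> 10.0.0.2 (expiry=54+16=70). clock=54
Op 19: tick 6 -> clock=60.
lookup e.com: not in cache (expired or never inserted)

Answer: NXDOMAIN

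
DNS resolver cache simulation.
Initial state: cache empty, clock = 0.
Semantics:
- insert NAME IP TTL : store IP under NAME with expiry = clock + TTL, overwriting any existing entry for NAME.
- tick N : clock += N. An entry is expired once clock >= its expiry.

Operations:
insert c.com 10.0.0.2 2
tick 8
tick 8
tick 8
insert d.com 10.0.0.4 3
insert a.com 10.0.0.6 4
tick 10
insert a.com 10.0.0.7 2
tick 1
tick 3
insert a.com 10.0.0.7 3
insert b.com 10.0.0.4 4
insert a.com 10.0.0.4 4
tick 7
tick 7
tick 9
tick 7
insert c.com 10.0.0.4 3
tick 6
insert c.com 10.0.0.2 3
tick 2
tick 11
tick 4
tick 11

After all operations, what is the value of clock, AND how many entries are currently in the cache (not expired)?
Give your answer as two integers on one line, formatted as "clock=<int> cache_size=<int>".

Answer: clock=102 cache_size=0

Derivation:
Op 1: insert c.com -> 10.0.0.2 (expiry=0+2=2). clock=0
Op 2: tick 8 -> clock=8. purged={c.com}
Op 3: tick 8 -> clock=16.
Op 4: tick 8 -> clock=24.
Op 5: insert d.com -> 10.0.0.4 (expiry=24+3=27). clock=24
Op 6: insert a.com -> 10.0.0.6 (expiry=24+4=28). clock=24
Op 7: tick 10 -> clock=34. purged={a.com,d.com}
Op 8: insert a.com -> 10.0.0.7 (expiry=34+2=36). clock=34
Op 9: tick 1 -> clock=35.
Op 10: tick 3 -> clock=38. purged={a.com}
Op 11: insert a.com -> 10.0.0.7 (expiry=38+3=41). clock=38
Op 12: insert b.com -> 10.0.0.4 (expiry=38+4=42). clock=38
Op 13: insert a.com -> 10.0.0.4 (expiry=38+4=42). clock=38
Op 14: tick 7 -> clock=45. purged={a.com,b.com}
Op 15: tick 7 -> clock=52.
Op 16: tick 9 -> clock=61.
Op 17: tick 7 -> clock=68.
Op 18: insert c.com -> 10.0.0.4 (expiry=68+3=71). clock=68
Op 19: tick 6 -> clock=74. purged={c.com}
Op 20: insert c.com -> 10.0.0.2 (expiry=74+3=77). clock=74
Op 21: tick 2 -> clock=76.
Op 22: tick 11 -> clock=87. purged={c.com}
Op 23: tick 4 -> clock=91.
Op 24: tick 11 -> clock=102.
Final clock = 102
Final cache (unexpired): {} -> size=0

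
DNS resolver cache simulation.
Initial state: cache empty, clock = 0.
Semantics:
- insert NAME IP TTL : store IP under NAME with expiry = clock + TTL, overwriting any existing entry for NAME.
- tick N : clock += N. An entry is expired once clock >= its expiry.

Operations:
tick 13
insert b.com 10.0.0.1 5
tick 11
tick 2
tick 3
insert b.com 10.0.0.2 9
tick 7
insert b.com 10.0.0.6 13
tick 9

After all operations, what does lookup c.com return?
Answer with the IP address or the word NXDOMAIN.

Op 1: tick 13 -> clock=13.
Op 2: insert b.com -> 10.0.0.1 (expiry=13+5=18). clock=13
Op 3: tick 11 -> clock=24. purged={b.com}
Op 4: tick 2 -> clock=26.
Op 5: tick 3 -> clock=29.
Op 6: insert b.com -> 10.0.0.2 (expiry=29+9=38). clock=29
Op 7: tick 7 -> clock=36.
Op 8: insert b.com -> 10.0.0.6 (expiry=36+13=49). clock=36
Op 9: tick 9 -> clock=45.
lookup c.com: not in cache (expired or never inserted)

Answer: NXDOMAIN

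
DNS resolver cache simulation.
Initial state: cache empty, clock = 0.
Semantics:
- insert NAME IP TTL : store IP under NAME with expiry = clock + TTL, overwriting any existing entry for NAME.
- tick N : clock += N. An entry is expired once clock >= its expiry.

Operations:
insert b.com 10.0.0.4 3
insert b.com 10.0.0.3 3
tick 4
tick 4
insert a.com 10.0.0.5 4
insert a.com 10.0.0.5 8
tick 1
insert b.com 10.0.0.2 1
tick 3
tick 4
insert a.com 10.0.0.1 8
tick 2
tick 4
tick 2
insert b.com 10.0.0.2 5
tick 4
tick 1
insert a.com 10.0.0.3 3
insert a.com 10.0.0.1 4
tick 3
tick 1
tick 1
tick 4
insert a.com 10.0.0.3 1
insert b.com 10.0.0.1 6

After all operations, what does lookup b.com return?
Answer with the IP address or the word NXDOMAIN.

Op 1: insert b.com -> 10.0.0.4 (expiry=0+3=3). clock=0
Op 2: insert b.com -> 10.0.0.3 (expiry=0+3=3). clock=0
Op 3: tick 4 -> clock=4. purged={b.com}
Op 4: tick 4 -> clock=8.
Op 5: insert a.com -> 10.0.0.5 (expiry=8+4=12). clock=8
Op 6: insert a.com -> 10.0.0.5 (expiry=8+8=16). clock=8
Op 7: tick 1 -> clock=9.
Op 8: insert b.com -> 10.0.0.2 (expiry=9+1=10). clock=9
Op 9: tick 3 -> clock=12. purged={b.com}
Op 10: tick 4 -> clock=16. purged={a.com}
Op 11: insert a.com -> 10.0.0.1 (expiry=16+8=24). clock=16
Op 12: tick 2 -> clock=18.
Op 13: tick 4 -> clock=22.
Op 14: tick 2 -> clock=24. purged={a.com}
Op 15: insert b.com -> 10.0.0.2 (expiry=24+5=29). clock=24
Op 16: tick 4 -> clock=28.
Op 17: tick 1 -> clock=29. purged={b.com}
Op 18: insert a.com -> 10.0.0.3 (expiry=29+3=32). clock=29
Op 19: insert a.com -> 10.0.0.1 (expiry=29+4=33). clock=29
Op 20: tick 3 -> clock=32.
Op 21: tick 1 -> clock=33. purged={a.com}
Op 22: tick 1 -> clock=34.
Op 23: tick 4 -> clock=38.
Op 24: insert a.com -> 10.0.0.3 (expiry=38+1=39). clock=38
Op 25: insert b.com -> 10.0.0.1 (expiry=38+6=44). clock=38
lookup b.com: present, ip=10.0.0.1 expiry=44 > clock=38

Answer: 10.0.0.1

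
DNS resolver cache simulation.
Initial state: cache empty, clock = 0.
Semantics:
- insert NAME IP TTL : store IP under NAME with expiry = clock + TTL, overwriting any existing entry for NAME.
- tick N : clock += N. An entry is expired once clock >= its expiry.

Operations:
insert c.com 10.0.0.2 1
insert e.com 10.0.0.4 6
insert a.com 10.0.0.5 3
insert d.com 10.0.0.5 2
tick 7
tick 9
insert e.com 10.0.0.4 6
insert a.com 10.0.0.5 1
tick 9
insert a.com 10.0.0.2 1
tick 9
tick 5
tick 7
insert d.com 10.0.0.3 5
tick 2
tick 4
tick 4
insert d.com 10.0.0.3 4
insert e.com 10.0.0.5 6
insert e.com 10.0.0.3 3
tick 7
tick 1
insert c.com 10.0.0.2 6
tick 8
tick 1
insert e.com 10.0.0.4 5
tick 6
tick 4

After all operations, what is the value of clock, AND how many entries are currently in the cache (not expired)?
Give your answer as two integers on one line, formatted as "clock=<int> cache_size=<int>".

Op 1: insert c.com -> 10.0.0.2 (expiry=0+1=1). clock=0
Op 2: insert e.com -> 10.0.0.4 (expiry=0+6=6). clock=0
Op 3: insert a.com -> 10.0.0.5 (expiry=0+3=3). clock=0
Op 4: insert d.com -> 10.0.0.5 (expiry=0+2=2). clock=0
Op 5: tick 7 -> clock=7. purged={a.com,c.com,d.com,e.com}
Op 6: tick 9 -> clock=16.
Op 7: insert e.com -> 10.0.0.4 (expiry=16+6=22). clock=16
Op 8: insert a.com -> 10.0.0.5 (expiry=16+1=17). clock=16
Op 9: tick 9 -> clock=25. purged={a.com,e.com}
Op 10: insert a.com -> 10.0.0.2 (expiry=25+1=26). clock=25
Op 11: tick 9 -> clock=34. purged={a.com}
Op 12: tick 5 -> clock=39.
Op 13: tick 7 -> clock=46.
Op 14: insert d.com -> 10.0.0.3 (expiry=46+5=51). clock=46
Op 15: tick 2 -> clock=48.
Op 16: tick 4 -> clock=52. purged={d.com}
Op 17: tick 4 -> clock=56.
Op 18: insert d.com -> 10.0.0.3 (expiry=56+4=60). clock=56
Op 19: insert e.com -> 10.0.0.5 (expiry=56+6=62). clock=56
Op 20: insert e.com -> 10.0.0.3 (expiry=56+3=59). clock=56
Op 21: tick 7 -> clock=63. purged={d.com,e.com}
Op 22: tick 1 -> clock=64.
Op 23: insert c.com -> 10.0.0.2 (expiry=64+6=70). clock=64
Op 24: tick 8 -> clock=72. purged={c.com}
Op 25: tick 1 -> clock=73.
Op 26: insert e.com -> 10.0.0.4 (expiry=73+5=78). clock=73
Op 27: tick 6 -> clock=79. purged={e.com}
Op 28: tick 4 -> clock=83.
Final clock = 83
Final cache (unexpired): {} -> size=0

Answer: clock=83 cache_size=0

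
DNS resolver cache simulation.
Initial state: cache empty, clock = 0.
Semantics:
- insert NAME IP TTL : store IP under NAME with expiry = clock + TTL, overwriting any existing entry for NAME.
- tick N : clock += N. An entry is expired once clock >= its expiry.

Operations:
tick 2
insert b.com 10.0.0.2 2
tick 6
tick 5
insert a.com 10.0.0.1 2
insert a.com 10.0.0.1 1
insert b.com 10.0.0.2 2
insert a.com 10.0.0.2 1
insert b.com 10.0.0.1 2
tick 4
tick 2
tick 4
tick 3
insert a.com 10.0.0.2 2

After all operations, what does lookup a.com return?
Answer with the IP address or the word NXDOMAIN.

Answer: 10.0.0.2

Derivation:
Op 1: tick 2 -> clock=2.
Op 2: insert b.com -> 10.0.0.2 (expiry=2+2=4). clock=2
Op 3: tick 6 -> clock=8. purged={b.com}
Op 4: tick 5 -> clock=13.
Op 5: insert a.com -> 10.0.0.1 (expiry=13+2=15). clock=13
Op 6: insert a.com -> 10.0.0.1 (expiry=13+1=14). clock=13
Op 7: insert b.com -> 10.0.0.2 (expiry=13+2=15). clock=13
Op 8: insert a.com -> 10.0.0.2 (expiry=13+1=14). clock=13
Op 9: insert b.com -> 10.0.0.1 (expiry=13+2=15). clock=13
Op 10: tick 4 -> clock=17. purged={a.com,b.com}
Op 11: tick 2 -> clock=19.
Op 12: tick 4 -> clock=23.
Op 13: tick 3 -> clock=26.
Op 14: insert a.com -> 10.0.0.2 (expiry=26+2=28). clock=26
lookup a.com: present, ip=10.0.0.2 expiry=28 > clock=26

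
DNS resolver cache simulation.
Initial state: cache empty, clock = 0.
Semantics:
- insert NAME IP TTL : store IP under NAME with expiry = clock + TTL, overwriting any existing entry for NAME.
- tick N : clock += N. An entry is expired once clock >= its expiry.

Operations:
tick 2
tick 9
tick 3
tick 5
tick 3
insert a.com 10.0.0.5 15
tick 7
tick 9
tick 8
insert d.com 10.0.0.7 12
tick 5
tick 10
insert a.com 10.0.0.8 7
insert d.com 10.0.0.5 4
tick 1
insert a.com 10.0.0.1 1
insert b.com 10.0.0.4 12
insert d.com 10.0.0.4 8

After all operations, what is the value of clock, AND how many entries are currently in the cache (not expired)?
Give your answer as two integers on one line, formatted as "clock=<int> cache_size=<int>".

Answer: clock=62 cache_size=3

Derivation:
Op 1: tick 2 -> clock=2.
Op 2: tick 9 -> clock=11.
Op 3: tick 3 -> clock=14.
Op 4: tick 5 -> clock=19.
Op 5: tick 3 -> clock=22.
Op 6: insert a.com -> 10.0.0.5 (expiry=22+15=37). clock=22
Op 7: tick 7 -> clock=29.
Op 8: tick 9 -> clock=38. purged={a.com}
Op 9: tick 8 -> clock=46.
Op 10: insert d.com -> 10.0.0.7 (expiry=46+12=58). clock=46
Op 11: tick 5 -> clock=51.
Op 12: tick 10 -> clock=61. purged={d.com}
Op 13: insert a.com -> 10.0.0.8 (expiry=61+7=68). clock=61
Op 14: insert d.com -> 10.0.0.5 (expiry=61+4=65). clock=61
Op 15: tick 1 -> clock=62.
Op 16: insert a.com -> 10.0.0.1 (expiry=62+1=63). clock=62
Op 17: insert b.com -> 10.0.0.4 (expiry=62+12=74). clock=62
Op 18: insert d.com -> 10.0.0.4 (expiry=62+8=70). clock=62
Final clock = 62
Final cache (unexpired): {a.com,b.com,d.com} -> size=3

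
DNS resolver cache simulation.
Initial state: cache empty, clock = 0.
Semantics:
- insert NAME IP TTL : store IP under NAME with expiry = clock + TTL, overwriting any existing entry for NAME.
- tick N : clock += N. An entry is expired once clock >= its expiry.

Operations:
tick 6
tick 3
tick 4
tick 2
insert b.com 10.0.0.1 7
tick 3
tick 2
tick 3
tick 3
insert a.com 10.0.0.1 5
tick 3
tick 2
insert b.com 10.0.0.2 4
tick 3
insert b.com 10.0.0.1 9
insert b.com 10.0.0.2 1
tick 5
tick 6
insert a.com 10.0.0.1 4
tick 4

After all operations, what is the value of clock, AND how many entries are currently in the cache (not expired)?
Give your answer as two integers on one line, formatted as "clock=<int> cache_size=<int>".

Answer: clock=49 cache_size=0

Derivation:
Op 1: tick 6 -> clock=6.
Op 2: tick 3 -> clock=9.
Op 3: tick 4 -> clock=13.
Op 4: tick 2 -> clock=15.
Op 5: insert b.com -> 10.0.0.1 (expiry=15+7=22). clock=15
Op 6: tick 3 -> clock=18.
Op 7: tick 2 -> clock=20.
Op 8: tick 3 -> clock=23. purged={b.com}
Op 9: tick 3 -> clock=26.
Op 10: insert a.com -> 10.0.0.1 (expiry=26+5=31). clock=26
Op 11: tick 3 -> clock=29.
Op 12: tick 2 -> clock=31. purged={a.com}
Op 13: insert b.com -> 10.0.0.2 (expiry=31+4=35). clock=31
Op 14: tick 3 -> clock=34.
Op 15: insert b.com -> 10.0.0.1 (expiry=34+9=43). clock=34
Op 16: insert b.com -> 10.0.0.2 (expiry=34+1=35). clock=34
Op 17: tick 5 -> clock=39. purged={b.com}
Op 18: tick 6 -> clock=45.
Op 19: insert a.com -> 10.0.0.1 (expiry=45+4=49). clock=45
Op 20: tick 4 -> clock=49. purged={a.com}
Final clock = 49
Final cache (unexpired): {} -> size=0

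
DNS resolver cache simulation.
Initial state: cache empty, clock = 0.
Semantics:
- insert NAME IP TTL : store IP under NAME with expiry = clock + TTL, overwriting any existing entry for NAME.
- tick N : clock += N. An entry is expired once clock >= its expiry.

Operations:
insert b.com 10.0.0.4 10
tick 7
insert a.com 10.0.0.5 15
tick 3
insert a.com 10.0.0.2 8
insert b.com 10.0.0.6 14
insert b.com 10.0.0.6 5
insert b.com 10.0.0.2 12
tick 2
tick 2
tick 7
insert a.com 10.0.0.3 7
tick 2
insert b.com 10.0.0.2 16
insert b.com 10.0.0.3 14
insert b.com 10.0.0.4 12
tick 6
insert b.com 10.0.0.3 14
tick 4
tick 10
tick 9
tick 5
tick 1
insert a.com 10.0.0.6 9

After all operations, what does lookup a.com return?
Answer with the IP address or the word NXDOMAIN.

Answer: 10.0.0.6

Derivation:
Op 1: insert b.com -> 10.0.0.4 (expiry=0+10=10). clock=0
Op 2: tick 7 -> clock=7.
Op 3: insert a.com -> 10.0.0.5 (expiry=7+15=22). clock=7
Op 4: tick 3 -> clock=10. purged={b.com}
Op 5: insert a.com -> 10.0.0.2 (expiry=10+8=18). clock=10
Op 6: insert b.com -> 10.0.0.6 (expiry=10+14=24). clock=10
Op 7: insert b.com -> 10.0.0.6 (expiry=10+5=15). clock=10
Op 8: insert b.com -> 10.0.0.2 (expiry=10+12=22). clock=10
Op 9: tick 2 -> clock=12.
Op 10: tick 2 -> clock=14.
Op 11: tick 7 -> clock=21. purged={a.com}
Op 12: insert a.com -> 10.0.0.3 (expiry=21+7=28). clock=21
Op 13: tick 2 -> clock=23. purged={b.com}
Op 14: insert b.com -> 10.0.0.2 (expiry=23+16=39). clock=23
Op 15: insert b.com -> 10.0.0.3 (expiry=23+14=37). clock=23
Op 16: insert b.com -> 10.0.0.4 (expiry=23+12=35). clock=23
Op 17: tick 6 -> clock=29. purged={a.com}
Op 18: insert b.com -> 10.0.0.3 (expiry=29+14=43). clock=29
Op 19: tick 4 -> clock=33.
Op 20: tick 10 -> clock=43. purged={b.com}
Op 21: tick 9 -> clock=52.
Op 22: tick 5 -> clock=57.
Op 23: tick 1 -> clock=58.
Op 24: insert a.com -> 10.0.0.6 (expiry=58+9=67). clock=58
lookup a.com: present, ip=10.0.0.6 expiry=67 > clock=58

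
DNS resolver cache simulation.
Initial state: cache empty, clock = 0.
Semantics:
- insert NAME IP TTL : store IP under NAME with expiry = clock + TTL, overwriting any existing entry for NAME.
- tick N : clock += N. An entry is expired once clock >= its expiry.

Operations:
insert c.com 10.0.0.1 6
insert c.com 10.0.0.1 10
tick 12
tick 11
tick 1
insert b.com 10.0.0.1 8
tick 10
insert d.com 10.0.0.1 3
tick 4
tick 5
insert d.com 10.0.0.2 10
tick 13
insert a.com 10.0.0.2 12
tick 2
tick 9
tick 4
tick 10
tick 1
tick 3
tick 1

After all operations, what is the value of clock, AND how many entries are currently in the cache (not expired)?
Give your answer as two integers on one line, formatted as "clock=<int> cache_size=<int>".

Op 1: insert c.com -> 10.0.0.1 (expiry=0+6=6). clock=0
Op 2: insert c.com -> 10.0.0.1 (expiry=0+10=10). clock=0
Op 3: tick 12 -> clock=12. purged={c.com}
Op 4: tick 11 -> clock=23.
Op 5: tick 1 -> clock=24.
Op 6: insert b.com -> 10.0.0.1 (expiry=24+8=32). clock=24
Op 7: tick 10 -> clock=34. purged={b.com}
Op 8: insert d.com -> 10.0.0.1 (expiry=34+3=37). clock=34
Op 9: tick 4 -> clock=38. purged={d.com}
Op 10: tick 5 -> clock=43.
Op 11: insert d.com -> 10.0.0.2 (expiry=43+10=53). clock=43
Op 12: tick 13 -> clock=56. purged={d.com}
Op 13: insert a.com -> 10.0.0.2 (expiry=56+12=68). clock=56
Op 14: tick 2 -> clock=58.
Op 15: tick 9 -> clock=67.
Op 16: tick 4 -> clock=71. purged={a.com}
Op 17: tick 10 -> clock=81.
Op 18: tick 1 -> clock=82.
Op 19: tick 3 -> clock=85.
Op 20: tick 1 -> clock=86.
Final clock = 86
Final cache (unexpired): {} -> size=0

Answer: clock=86 cache_size=0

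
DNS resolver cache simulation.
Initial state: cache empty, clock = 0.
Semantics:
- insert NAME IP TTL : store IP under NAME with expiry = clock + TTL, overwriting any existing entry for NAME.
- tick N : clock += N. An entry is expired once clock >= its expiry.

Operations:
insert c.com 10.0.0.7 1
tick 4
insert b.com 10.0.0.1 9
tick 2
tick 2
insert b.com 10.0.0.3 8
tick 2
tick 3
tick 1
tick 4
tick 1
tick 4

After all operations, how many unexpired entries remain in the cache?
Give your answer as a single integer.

Answer: 0

Derivation:
Op 1: insert c.com -> 10.0.0.7 (expiry=0+1=1). clock=0
Op 2: tick 4 -> clock=4. purged={c.com}
Op 3: insert b.com -> 10.0.0.1 (expiry=4+9=13). clock=4
Op 4: tick 2 -> clock=6.
Op 5: tick 2 -> clock=8.
Op 6: insert b.com -> 10.0.0.3 (expiry=8+8=16). clock=8
Op 7: tick 2 -> clock=10.
Op 8: tick 3 -> clock=13.
Op 9: tick 1 -> clock=14.
Op 10: tick 4 -> clock=18. purged={b.com}
Op 11: tick 1 -> clock=19.
Op 12: tick 4 -> clock=23.
Final cache (unexpired): {} -> size=0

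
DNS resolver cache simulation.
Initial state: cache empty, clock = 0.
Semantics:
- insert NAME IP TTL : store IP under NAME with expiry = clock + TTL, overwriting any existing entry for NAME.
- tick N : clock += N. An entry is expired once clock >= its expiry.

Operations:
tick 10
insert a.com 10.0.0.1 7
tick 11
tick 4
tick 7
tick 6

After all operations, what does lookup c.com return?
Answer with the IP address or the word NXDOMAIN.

Op 1: tick 10 -> clock=10.
Op 2: insert a.com -> 10.0.0.1 (expiry=10+7=17). clock=10
Op 3: tick 11 -> clock=21. purged={a.com}
Op 4: tick 4 -> clock=25.
Op 5: tick 7 -> clock=32.
Op 6: tick 6 -> clock=38.
lookup c.com: not in cache (expired or never inserted)

Answer: NXDOMAIN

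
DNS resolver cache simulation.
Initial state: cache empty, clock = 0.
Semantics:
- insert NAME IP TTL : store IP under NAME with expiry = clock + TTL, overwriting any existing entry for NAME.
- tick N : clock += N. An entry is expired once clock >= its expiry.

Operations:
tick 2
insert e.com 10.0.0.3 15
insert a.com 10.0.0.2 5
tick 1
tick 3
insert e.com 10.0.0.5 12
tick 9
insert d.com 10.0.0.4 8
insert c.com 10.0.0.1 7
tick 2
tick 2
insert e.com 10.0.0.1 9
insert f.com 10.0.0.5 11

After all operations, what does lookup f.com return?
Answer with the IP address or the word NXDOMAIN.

Answer: 10.0.0.5

Derivation:
Op 1: tick 2 -> clock=2.
Op 2: insert e.com -> 10.0.0.3 (expiry=2+15=17). clock=2
Op 3: insert a.com -> 10.0.0.2 (expiry=2+5=7). clock=2
Op 4: tick 1 -> clock=3.
Op 5: tick 3 -> clock=6.
Op 6: insert e.com -> 10.0.0.5 (expiry=6+12=18). clock=6
Op 7: tick 9 -> clock=15. purged={a.com}
Op 8: insert d.com -> 10.0.0.4 (expiry=15+8=23). clock=15
Op 9: insert c.com -> 10.0.0.1 (expiry=15+7=22). clock=15
Op 10: tick 2 -> clock=17.
Op 11: tick 2 -> clock=19. purged={e.com}
Op 12: insert e.com -> 10.0.0.1 (expiry=19+9=28). clock=19
Op 13: insert f.com -> 10.0.0.5 (expiry=19+11=30). clock=19
lookup f.com: present, ip=10.0.0.5 expiry=30 > clock=19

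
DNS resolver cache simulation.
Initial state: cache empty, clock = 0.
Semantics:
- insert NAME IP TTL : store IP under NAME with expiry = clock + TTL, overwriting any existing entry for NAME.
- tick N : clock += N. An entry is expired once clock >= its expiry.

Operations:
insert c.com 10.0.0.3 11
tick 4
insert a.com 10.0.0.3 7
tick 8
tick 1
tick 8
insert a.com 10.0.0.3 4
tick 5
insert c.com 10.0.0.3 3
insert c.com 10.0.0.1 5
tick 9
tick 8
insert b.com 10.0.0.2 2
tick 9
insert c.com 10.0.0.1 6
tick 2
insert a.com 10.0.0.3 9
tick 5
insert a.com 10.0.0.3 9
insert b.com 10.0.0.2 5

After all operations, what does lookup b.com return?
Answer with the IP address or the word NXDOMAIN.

Answer: 10.0.0.2

Derivation:
Op 1: insert c.com -> 10.0.0.3 (expiry=0+11=11). clock=0
Op 2: tick 4 -> clock=4.
Op 3: insert a.com -> 10.0.0.3 (expiry=4+7=11). clock=4
Op 4: tick 8 -> clock=12. purged={a.com,c.com}
Op 5: tick 1 -> clock=13.
Op 6: tick 8 -> clock=21.
Op 7: insert a.com -> 10.0.0.3 (expiry=21+4=25). clock=21
Op 8: tick 5 -> clock=26. purged={a.com}
Op 9: insert c.com -> 10.0.0.3 (expiry=26+3=29). clock=26
Op 10: insert c.com -> 10.0.0.1 (expiry=26+5=31). clock=26
Op 11: tick 9 -> clock=35. purged={c.com}
Op 12: tick 8 -> clock=43.
Op 13: insert b.com -> 10.0.0.2 (expiry=43+2=45). clock=43
Op 14: tick 9 -> clock=52. purged={b.com}
Op 15: insert c.com -> 10.0.0.1 (expiry=52+6=58). clock=52
Op 16: tick 2 -> clock=54.
Op 17: insert a.com -> 10.0.0.3 (expiry=54+9=63). clock=54
Op 18: tick 5 -> clock=59. purged={c.com}
Op 19: insert a.com -> 10.0.0.3 (expiry=59+9=68). clock=59
Op 20: insert b.com -> 10.0.0.2 (expiry=59+5=64). clock=59
lookup b.com: present, ip=10.0.0.2 expiry=64 > clock=59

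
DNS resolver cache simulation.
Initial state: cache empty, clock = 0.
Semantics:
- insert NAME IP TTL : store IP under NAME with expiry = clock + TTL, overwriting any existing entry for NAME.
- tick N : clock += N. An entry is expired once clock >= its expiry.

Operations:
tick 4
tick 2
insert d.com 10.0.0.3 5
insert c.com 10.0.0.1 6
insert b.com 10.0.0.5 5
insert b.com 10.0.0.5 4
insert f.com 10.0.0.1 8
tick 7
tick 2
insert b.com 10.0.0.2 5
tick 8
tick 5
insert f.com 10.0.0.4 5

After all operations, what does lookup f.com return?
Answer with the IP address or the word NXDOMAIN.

Answer: 10.0.0.4

Derivation:
Op 1: tick 4 -> clock=4.
Op 2: tick 2 -> clock=6.
Op 3: insert d.com -> 10.0.0.3 (expiry=6+5=11). clock=6
Op 4: insert c.com -> 10.0.0.1 (expiry=6+6=12). clock=6
Op 5: insert b.com -> 10.0.0.5 (expiry=6+5=11). clock=6
Op 6: insert b.com -> 10.0.0.5 (expiry=6+4=10). clock=6
Op 7: insert f.com -> 10.0.0.1 (expiry=6+8=14). clock=6
Op 8: tick 7 -> clock=13. purged={b.com,c.com,d.com}
Op 9: tick 2 -> clock=15. purged={f.com}
Op 10: insert b.com -> 10.0.0.2 (expiry=15+5=20). clock=15
Op 11: tick 8 -> clock=23. purged={b.com}
Op 12: tick 5 -> clock=28.
Op 13: insert f.com -> 10.0.0.4 (expiry=28+5=33). clock=28
lookup f.com: present, ip=10.0.0.4 expiry=33 > clock=28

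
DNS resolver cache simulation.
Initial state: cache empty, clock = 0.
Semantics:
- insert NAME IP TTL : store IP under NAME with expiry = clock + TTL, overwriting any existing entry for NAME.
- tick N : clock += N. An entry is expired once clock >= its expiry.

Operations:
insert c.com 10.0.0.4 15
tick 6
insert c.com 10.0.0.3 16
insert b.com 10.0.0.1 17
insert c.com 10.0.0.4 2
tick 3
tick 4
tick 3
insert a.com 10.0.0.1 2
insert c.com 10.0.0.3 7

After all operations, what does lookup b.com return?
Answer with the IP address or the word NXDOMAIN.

Answer: 10.0.0.1

Derivation:
Op 1: insert c.com -> 10.0.0.4 (expiry=0+15=15). clock=0
Op 2: tick 6 -> clock=6.
Op 3: insert c.com -> 10.0.0.3 (expiry=6+16=22). clock=6
Op 4: insert b.com -> 10.0.0.1 (expiry=6+17=23). clock=6
Op 5: insert c.com -> 10.0.0.4 (expiry=6+2=8). clock=6
Op 6: tick 3 -> clock=9. purged={c.com}
Op 7: tick 4 -> clock=13.
Op 8: tick 3 -> clock=16.
Op 9: insert a.com -> 10.0.0.1 (expiry=16+2=18). clock=16
Op 10: insert c.com -> 10.0.0.3 (expiry=16+7=23). clock=16
lookup b.com: present, ip=10.0.0.1 expiry=23 > clock=16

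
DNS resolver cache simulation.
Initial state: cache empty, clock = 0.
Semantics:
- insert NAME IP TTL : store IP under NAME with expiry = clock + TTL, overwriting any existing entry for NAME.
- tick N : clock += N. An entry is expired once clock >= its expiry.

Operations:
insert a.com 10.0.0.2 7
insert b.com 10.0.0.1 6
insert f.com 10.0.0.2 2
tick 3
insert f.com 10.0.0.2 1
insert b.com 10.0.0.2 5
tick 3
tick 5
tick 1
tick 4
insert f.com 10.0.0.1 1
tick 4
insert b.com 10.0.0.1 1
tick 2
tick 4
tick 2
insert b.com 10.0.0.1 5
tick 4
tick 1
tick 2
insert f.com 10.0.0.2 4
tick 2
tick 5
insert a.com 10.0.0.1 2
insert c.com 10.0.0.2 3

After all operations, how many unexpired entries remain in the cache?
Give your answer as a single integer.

Op 1: insert a.com -> 10.0.0.2 (expiry=0+7=7). clock=0
Op 2: insert b.com -> 10.0.0.1 (expiry=0+6=6). clock=0
Op 3: insert f.com -> 10.0.0.2 (expiry=0+2=2). clock=0
Op 4: tick 3 -> clock=3. purged={f.com}
Op 5: insert f.com -> 10.0.0.2 (expiry=3+1=4). clock=3
Op 6: insert b.com -> 10.0.0.2 (expiry=3+5=8). clock=3
Op 7: tick 3 -> clock=6. purged={f.com}
Op 8: tick 5 -> clock=11. purged={a.com,b.com}
Op 9: tick 1 -> clock=12.
Op 10: tick 4 -> clock=16.
Op 11: insert f.com -> 10.0.0.1 (expiry=16+1=17). clock=16
Op 12: tick 4 -> clock=20. purged={f.com}
Op 13: insert b.com -> 10.0.0.1 (expiry=20+1=21). clock=20
Op 14: tick 2 -> clock=22. purged={b.com}
Op 15: tick 4 -> clock=26.
Op 16: tick 2 -> clock=28.
Op 17: insert b.com -> 10.0.0.1 (expiry=28+5=33). clock=28
Op 18: tick 4 -> clock=32.
Op 19: tick 1 -> clock=33. purged={b.com}
Op 20: tick 2 -> clock=35.
Op 21: insert f.com -> 10.0.0.2 (expiry=35+4=39). clock=35
Op 22: tick 2 -> clock=37.
Op 23: tick 5 -> clock=42. purged={f.com}
Op 24: insert a.com -> 10.0.0.1 (expiry=42+2=44). clock=42
Op 25: insert c.com -> 10.0.0.2 (expiry=42+3=45). clock=42
Final cache (unexpired): {a.com,c.com} -> size=2

Answer: 2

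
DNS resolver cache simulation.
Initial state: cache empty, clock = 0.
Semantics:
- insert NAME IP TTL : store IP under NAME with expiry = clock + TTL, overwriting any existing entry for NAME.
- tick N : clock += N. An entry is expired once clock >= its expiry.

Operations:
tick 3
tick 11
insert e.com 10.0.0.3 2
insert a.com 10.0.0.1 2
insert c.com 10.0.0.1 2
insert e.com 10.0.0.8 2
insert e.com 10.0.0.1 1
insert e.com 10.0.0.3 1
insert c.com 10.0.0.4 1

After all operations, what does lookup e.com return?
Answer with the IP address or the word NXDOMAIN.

Answer: 10.0.0.3

Derivation:
Op 1: tick 3 -> clock=3.
Op 2: tick 11 -> clock=14.
Op 3: insert e.com -> 10.0.0.3 (expiry=14+2=16). clock=14
Op 4: insert a.com -> 10.0.0.1 (expiry=14+2=16). clock=14
Op 5: insert c.com -> 10.0.0.1 (expiry=14+2=16). clock=14
Op 6: insert e.com -> 10.0.0.8 (expiry=14+2=16). clock=14
Op 7: insert e.com -> 10.0.0.1 (expiry=14+1=15). clock=14
Op 8: insert e.com -> 10.0.0.3 (expiry=14+1=15). clock=14
Op 9: insert c.com -> 10.0.0.4 (expiry=14+1=15). clock=14
lookup e.com: present, ip=10.0.0.3 expiry=15 > clock=14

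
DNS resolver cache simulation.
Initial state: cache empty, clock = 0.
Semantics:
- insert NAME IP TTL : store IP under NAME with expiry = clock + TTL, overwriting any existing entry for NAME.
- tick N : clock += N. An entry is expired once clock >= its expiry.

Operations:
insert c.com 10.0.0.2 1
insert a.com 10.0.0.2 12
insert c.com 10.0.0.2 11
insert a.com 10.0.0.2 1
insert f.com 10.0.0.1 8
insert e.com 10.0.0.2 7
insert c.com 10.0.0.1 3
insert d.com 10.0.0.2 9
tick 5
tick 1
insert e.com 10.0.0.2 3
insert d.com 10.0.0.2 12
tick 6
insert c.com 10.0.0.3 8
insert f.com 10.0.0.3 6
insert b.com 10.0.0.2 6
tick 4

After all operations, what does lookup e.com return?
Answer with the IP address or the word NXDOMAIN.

Answer: NXDOMAIN

Derivation:
Op 1: insert c.com -> 10.0.0.2 (expiry=0+1=1). clock=0
Op 2: insert a.com -> 10.0.0.2 (expiry=0+12=12). clock=0
Op 3: insert c.com -> 10.0.0.2 (expiry=0+11=11). clock=0
Op 4: insert a.com -> 10.0.0.2 (expiry=0+1=1). clock=0
Op 5: insert f.com -> 10.0.0.1 (expiry=0+8=8). clock=0
Op 6: insert e.com -> 10.0.0.2 (expiry=0+7=7). clock=0
Op 7: insert c.com -> 10.0.0.1 (expiry=0+3=3). clock=0
Op 8: insert d.com -> 10.0.0.2 (expiry=0+9=9). clock=0
Op 9: tick 5 -> clock=5. purged={a.com,c.com}
Op 10: tick 1 -> clock=6.
Op 11: insert e.com -> 10.0.0.2 (expiry=6+3=9). clock=6
Op 12: insert d.com -> 10.0.0.2 (expiry=6+12=18). clock=6
Op 13: tick 6 -> clock=12. purged={e.com,f.com}
Op 14: insert c.com -> 10.0.0.3 (expiry=12+8=20). clock=12
Op 15: insert f.com -> 10.0.0.3 (expiry=12+6=18). clock=12
Op 16: insert b.com -> 10.0.0.2 (expiry=12+6=18). clock=12
Op 17: tick 4 -> clock=16.
lookup e.com: not in cache (expired or never inserted)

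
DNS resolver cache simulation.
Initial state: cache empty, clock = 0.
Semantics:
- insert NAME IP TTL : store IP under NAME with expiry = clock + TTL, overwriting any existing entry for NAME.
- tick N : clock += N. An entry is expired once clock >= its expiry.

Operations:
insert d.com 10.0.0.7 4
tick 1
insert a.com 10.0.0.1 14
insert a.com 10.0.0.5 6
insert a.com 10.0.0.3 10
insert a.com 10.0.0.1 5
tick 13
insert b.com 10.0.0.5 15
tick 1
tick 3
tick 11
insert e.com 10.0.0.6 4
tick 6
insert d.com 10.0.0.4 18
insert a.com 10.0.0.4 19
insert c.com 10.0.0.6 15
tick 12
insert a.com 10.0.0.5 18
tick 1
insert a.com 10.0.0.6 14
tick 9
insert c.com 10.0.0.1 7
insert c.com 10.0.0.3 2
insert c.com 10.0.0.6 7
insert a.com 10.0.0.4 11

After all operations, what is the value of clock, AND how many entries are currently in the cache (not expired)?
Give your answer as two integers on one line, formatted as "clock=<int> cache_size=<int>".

Answer: clock=57 cache_size=2

Derivation:
Op 1: insert d.com -> 10.0.0.7 (expiry=0+4=4). clock=0
Op 2: tick 1 -> clock=1.
Op 3: insert a.com -> 10.0.0.1 (expiry=1+14=15). clock=1
Op 4: insert a.com -> 10.0.0.5 (expiry=1+6=7). clock=1
Op 5: insert a.com -> 10.0.0.3 (expiry=1+10=11). clock=1
Op 6: insert a.com -> 10.0.0.1 (expiry=1+5=6). clock=1
Op 7: tick 13 -> clock=14. purged={a.com,d.com}
Op 8: insert b.com -> 10.0.0.5 (expiry=14+15=29). clock=14
Op 9: tick 1 -> clock=15.
Op 10: tick 3 -> clock=18.
Op 11: tick 11 -> clock=29. purged={b.com}
Op 12: insert e.com -> 10.0.0.6 (expiry=29+4=33). clock=29
Op 13: tick 6 -> clock=35. purged={e.com}
Op 14: insert d.com -> 10.0.0.4 (expiry=35+18=53). clock=35
Op 15: insert a.com -> 10.0.0.4 (expiry=35+19=54). clock=35
Op 16: insert c.com -> 10.0.0.6 (expiry=35+15=50). clock=35
Op 17: tick 12 -> clock=47.
Op 18: insert a.com -> 10.0.0.5 (expiry=47+18=65). clock=47
Op 19: tick 1 -> clock=48.
Op 20: insert a.com -> 10.0.0.6 (expiry=48+14=62). clock=48
Op 21: tick 9 -> clock=57. purged={c.com,d.com}
Op 22: insert c.com -> 10.0.0.1 (expiry=57+7=64). clock=57
Op 23: insert c.com -> 10.0.0.3 (expiry=57+2=59). clock=57
Op 24: insert c.com -> 10.0.0.6 (expiry=57+7=64). clock=57
Op 25: insert a.com -> 10.0.0.4 (expiry=57+11=68). clock=57
Final clock = 57
Final cache (unexpired): {a.com,c.com} -> size=2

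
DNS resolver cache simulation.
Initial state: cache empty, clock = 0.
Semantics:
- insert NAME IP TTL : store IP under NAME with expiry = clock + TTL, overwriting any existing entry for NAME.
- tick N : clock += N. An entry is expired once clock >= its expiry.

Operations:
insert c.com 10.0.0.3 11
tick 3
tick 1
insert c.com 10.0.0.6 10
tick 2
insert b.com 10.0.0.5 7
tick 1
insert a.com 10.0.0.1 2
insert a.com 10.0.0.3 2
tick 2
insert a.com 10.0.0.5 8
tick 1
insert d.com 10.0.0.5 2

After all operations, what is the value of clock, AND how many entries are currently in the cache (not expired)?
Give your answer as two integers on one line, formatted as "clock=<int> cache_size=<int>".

Op 1: insert c.com -> 10.0.0.3 (expiry=0+11=11). clock=0
Op 2: tick 3 -> clock=3.
Op 3: tick 1 -> clock=4.
Op 4: insert c.com -> 10.0.0.6 (expiry=4+10=14). clock=4
Op 5: tick 2 -> clock=6.
Op 6: insert b.com -> 10.0.0.5 (expiry=6+7=13). clock=6
Op 7: tick 1 -> clock=7.
Op 8: insert a.com -> 10.0.0.1 (expiry=7+2=9). clock=7
Op 9: insert a.com -> 10.0.0.3 (expiry=7+2=9). clock=7
Op 10: tick 2 -> clock=9. purged={a.com}
Op 11: insert a.com -> 10.0.0.5 (expiry=9+8=17). clock=9
Op 12: tick 1 -> clock=10.
Op 13: insert d.com -> 10.0.0.5 (expiry=10+2=12). clock=10
Final clock = 10
Final cache (unexpired): {a.com,b.com,c.com,d.com} -> size=4

Answer: clock=10 cache_size=4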